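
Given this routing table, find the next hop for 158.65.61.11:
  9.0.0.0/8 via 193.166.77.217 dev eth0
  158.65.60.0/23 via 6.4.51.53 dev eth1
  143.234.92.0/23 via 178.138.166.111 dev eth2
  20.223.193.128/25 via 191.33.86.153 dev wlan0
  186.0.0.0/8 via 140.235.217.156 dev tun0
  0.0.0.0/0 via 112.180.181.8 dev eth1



Longest prefix match for 158.65.61.11:
  /8 9.0.0.0: no
  /23 158.65.60.0: MATCH
  /23 143.234.92.0: no
  /25 20.223.193.128: no
  /8 186.0.0.0: no
  /0 0.0.0.0: MATCH
Selected: next-hop 6.4.51.53 via eth1 (matched /23)


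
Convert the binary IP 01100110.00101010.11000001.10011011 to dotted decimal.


01100110 = 102
00101010 = 42
11000001 = 193
10011011 = 155
IP: 102.42.193.155


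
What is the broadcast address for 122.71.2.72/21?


Network: 122.71.0.0/21
Host bits = 11
Set all host bits to 1:
Broadcast: 122.71.7.255


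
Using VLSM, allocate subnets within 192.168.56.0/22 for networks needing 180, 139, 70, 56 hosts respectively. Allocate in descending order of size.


180 hosts -> /24 (254 usable): 192.168.56.0/24
139 hosts -> /24 (254 usable): 192.168.57.0/24
70 hosts -> /25 (126 usable): 192.168.58.0/25
56 hosts -> /26 (62 usable): 192.168.58.128/26
Allocation: 192.168.56.0/24 (180 hosts, 254 usable); 192.168.57.0/24 (139 hosts, 254 usable); 192.168.58.0/25 (70 hosts, 126 usable); 192.168.58.128/26 (56 hosts, 62 usable)


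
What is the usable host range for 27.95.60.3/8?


Network: 27.0.0.0
Broadcast: 27.255.255.255
First usable = network + 1
Last usable = broadcast - 1
Range: 27.0.0.1 to 27.255.255.254


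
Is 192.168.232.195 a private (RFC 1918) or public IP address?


RFC 1918 private ranges:
  10.0.0.0/8 (10.0.0.0 - 10.255.255.255)
  172.16.0.0/12 (172.16.0.0 - 172.31.255.255)
  192.168.0.0/16 (192.168.0.0 - 192.168.255.255)
Private (in 192.168.0.0/16)


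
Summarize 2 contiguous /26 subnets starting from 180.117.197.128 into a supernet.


Original prefix: /26
Number of subnets: 2 = 2^1
New prefix = 26 - 1 = 25
Supernet: 180.117.197.128/25


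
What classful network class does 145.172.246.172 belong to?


First octet: 145
Binary: 10010001
10xxxxxx -> Class B (128-191)
Class B, default mask 255.255.0.0 (/16)


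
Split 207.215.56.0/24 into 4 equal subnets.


New prefix = 24 + 2 = 26
Each subnet has 64 addresses
  207.215.56.0/26
  207.215.56.64/26
  207.215.56.128/26
  207.215.56.192/26
Subnets: 207.215.56.0/26, 207.215.56.64/26, 207.215.56.128/26, 207.215.56.192/26


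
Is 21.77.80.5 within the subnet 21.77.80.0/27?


Subnet network: 21.77.80.0
Test IP AND mask: 21.77.80.0
Yes, 21.77.80.5 is in 21.77.80.0/27


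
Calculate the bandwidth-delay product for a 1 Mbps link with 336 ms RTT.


BDP = bandwidth * RTT
= 1 Mbps * 336 ms
= 1 * 1e6 * 336 / 1000 bits
= 336000 bits
= 42000 bytes
= 41.0156 KB
BDP = 336000 bits (42000 bytes)


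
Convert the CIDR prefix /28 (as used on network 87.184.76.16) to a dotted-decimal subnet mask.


/28 means 28 network bits, 4 host bits
Binary: 11111111111111111111111111110000
Mask: 255.255.255.240


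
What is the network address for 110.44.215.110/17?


IP:   01101110.00101100.11010111.01101110
Mask: 11111111.11111111.10000000.00000000
AND operation:
Net:  01101110.00101100.10000000.00000000
Network: 110.44.128.0/17


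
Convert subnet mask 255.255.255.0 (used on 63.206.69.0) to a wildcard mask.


Subnet mask: 255.255.255.0
Wildcard = 255.255.255.255 - subnet mask
255 - 255 = 0
255 - 255 = 0
255 - 255 = 0
255 - 0 = 255
Wildcard: 0.0.0.255


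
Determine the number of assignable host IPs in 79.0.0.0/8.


Host bits = 32 - 8 = 24
Total addresses = 2^24 = 16777216
Usable = total - 2 (network and broadcast)
Usable hosts: 16777214


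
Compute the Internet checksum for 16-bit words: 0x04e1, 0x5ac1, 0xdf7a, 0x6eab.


Sum all words (with carry folding):
+ 0x04e1 = 0x04e1
+ 0x5ac1 = 0x5fa2
+ 0xdf7a = 0x3f1d
+ 0x6eab = 0xadc8
One's complement: ~0xadc8
Checksum = 0x5237


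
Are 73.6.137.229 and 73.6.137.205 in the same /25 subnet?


Mask: 255.255.255.128
73.6.137.229 AND mask = 73.6.137.128
73.6.137.205 AND mask = 73.6.137.128
Yes, same subnet (73.6.137.128)


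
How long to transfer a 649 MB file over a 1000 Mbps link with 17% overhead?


Effective throughput = 1000 * (1 - 17/100) = 830 Mbps
File size in Mb = 649 * 8 = 5192 Mb
Time = 5192 / 830
Time = 6.2554 seconds


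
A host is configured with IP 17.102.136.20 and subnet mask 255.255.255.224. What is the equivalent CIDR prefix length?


Binary: 11111111.11111111.11111111.11100000
Count leading 1s
Prefix: /27


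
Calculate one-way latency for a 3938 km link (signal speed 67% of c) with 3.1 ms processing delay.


Speed = 0.67 * 3e5 km/s = 201000 km/s
Propagation delay = 3938 / 201000 = 0.0196 s = 19.592 ms
Processing delay = 3.1 ms
Total one-way latency = 22.692 ms


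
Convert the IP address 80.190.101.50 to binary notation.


80 = 01010000
190 = 10111110
101 = 01100101
50 = 00110010
Binary: 01010000.10111110.01100101.00110010


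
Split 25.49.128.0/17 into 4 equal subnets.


New prefix = 17 + 2 = 19
Each subnet has 8192 addresses
  25.49.128.0/19
  25.49.160.0/19
  25.49.192.0/19
  25.49.224.0/19
Subnets: 25.49.128.0/19, 25.49.160.0/19, 25.49.192.0/19, 25.49.224.0/19


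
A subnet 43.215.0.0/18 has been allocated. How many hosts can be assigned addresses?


Host bits = 32 - 18 = 14
Total addresses = 2^14 = 16384
Usable = total - 2 (network and broadcast)
Usable hosts: 16382


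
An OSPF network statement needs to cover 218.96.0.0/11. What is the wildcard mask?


Subnet mask: 255.224.0.0
Wildcard = 255.255.255.255 - subnet mask
255 - 255 = 0
255 - 224 = 31
255 - 0 = 255
255 - 0 = 255
Wildcard: 0.31.255.255


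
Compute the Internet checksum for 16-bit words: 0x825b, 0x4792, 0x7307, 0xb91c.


Sum all words (with carry folding):
+ 0x825b = 0x825b
+ 0x4792 = 0xc9ed
+ 0x7307 = 0x3cf5
+ 0xb91c = 0xf611
One's complement: ~0xf611
Checksum = 0x09ee


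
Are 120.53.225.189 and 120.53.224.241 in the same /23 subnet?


Mask: 255.255.254.0
120.53.225.189 AND mask = 120.53.224.0
120.53.224.241 AND mask = 120.53.224.0
Yes, same subnet (120.53.224.0)


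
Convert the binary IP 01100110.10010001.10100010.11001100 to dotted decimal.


01100110 = 102
10010001 = 145
10100010 = 162
11001100 = 204
IP: 102.145.162.204


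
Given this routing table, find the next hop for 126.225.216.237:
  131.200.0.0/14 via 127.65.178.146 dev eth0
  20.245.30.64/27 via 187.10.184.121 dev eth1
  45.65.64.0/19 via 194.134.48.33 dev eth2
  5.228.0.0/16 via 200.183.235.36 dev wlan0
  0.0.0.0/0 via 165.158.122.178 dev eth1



Longest prefix match for 126.225.216.237:
  /14 131.200.0.0: no
  /27 20.245.30.64: no
  /19 45.65.64.0: no
  /16 5.228.0.0: no
  /0 0.0.0.0: MATCH
Selected: next-hop 165.158.122.178 via eth1 (matched /0)


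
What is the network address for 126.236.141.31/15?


IP:   01111110.11101100.10001101.00011111
Mask: 11111111.11111110.00000000.00000000
AND operation:
Net:  01111110.11101100.00000000.00000000
Network: 126.236.0.0/15


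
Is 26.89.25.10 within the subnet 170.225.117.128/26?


Subnet network: 170.225.117.128
Test IP AND mask: 26.89.25.0
No, 26.89.25.10 is not in 170.225.117.128/26


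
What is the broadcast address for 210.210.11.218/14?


Network: 210.208.0.0/14
Host bits = 18
Set all host bits to 1:
Broadcast: 210.211.255.255


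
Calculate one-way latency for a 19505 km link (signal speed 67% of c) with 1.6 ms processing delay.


Speed = 0.67 * 3e5 km/s = 201000 km/s
Propagation delay = 19505 / 201000 = 0.097 s = 97.0398 ms
Processing delay = 1.6 ms
Total one-way latency = 98.6398 ms


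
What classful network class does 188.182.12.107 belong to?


First octet: 188
Binary: 10111100
10xxxxxx -> Class B (128-191)
Class B, default mask 255.255.0.0 (/16)


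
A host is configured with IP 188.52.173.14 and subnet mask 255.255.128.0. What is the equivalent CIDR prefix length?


Binary: 11111111.11111111.10000000.00000000
Count leading 1s
Prefix: /17


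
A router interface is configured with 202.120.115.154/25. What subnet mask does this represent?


/25 means 25 network bits, 7 host bits
Binary: 11111111111111111111111110000000
Mask: 255.255.255.128


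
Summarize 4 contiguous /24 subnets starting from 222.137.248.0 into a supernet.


Original prefix: /24
Number of subnets: 4 = 2^2
New prefix = 24 - 2 = 22
Supernet: 222.137.248.0/22


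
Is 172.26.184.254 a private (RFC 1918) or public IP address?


RFC 1918 private ranges:
  10.0.0.0/8 (10.0.0.0 - 10.255.255.255)
  172.16.0.0/12 (172.16.0.0 - 172.31.255.255)
  192.168.0.0/16 (192.168.0.0 - 192.168.255.255)
Private (in 172.16.0.0/12)


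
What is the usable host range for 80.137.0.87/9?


Network: 80.128.0.0
Broadcast: 80.255.255.255
First usable = network + 1
Last usable = broadcast - 1
Range: 80.128.0.1 to 80.255.255.254


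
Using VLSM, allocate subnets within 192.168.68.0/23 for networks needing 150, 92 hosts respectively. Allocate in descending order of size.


150 hosts -> /24 (254 usable): 192.168.68.0/24
92 hosts -> /25 (126 usable): 192.168.69.0/25
Allocation: 192.168.68.0/24 (150 hosts, 254 usable); 192.168.69.0/25 (92 hosts, 126 usable)


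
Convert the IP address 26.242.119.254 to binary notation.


26 = 00011010
242 = 11110010
119 = 01110111
254 = 11111110
Binary: 00011010.11110010.01110111.11111110


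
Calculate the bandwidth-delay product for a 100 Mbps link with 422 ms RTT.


BDP = bandwidth * RTT
= 100 Mbps * 422 ms
= 100 * 1e6 * 422 / 1000 bits
= 42200000 bits
= 5275000 bytes
= 5151.3672 KB
BDP = 42200000 bits (5275000 bytes)


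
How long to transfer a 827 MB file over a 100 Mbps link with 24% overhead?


Effective throughput = 100 * (1 - 24/100) = 76 Mbps
File size in Mb = 827 * 8 = 6616 Mb
Time = 6616 / 76
Time = 87.0526 seconds


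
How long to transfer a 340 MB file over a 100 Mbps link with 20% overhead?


Effective throughput = 100 * (1 - 20/100) = 80 Mbps
File size in Mb = 340 * 8 = 2720 Mb
Time = 2720 / 80
Time = 34 seconds


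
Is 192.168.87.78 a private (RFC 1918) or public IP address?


RFC 1918 private ranges:
  10.0.0.0/8 (10.0.0.0 - 10.255.255.255)
  172.16.0.0/12 (172.16.0.0 - 172.31.255.255)
  192.168.0.0/16 (192.168.0.0 - 192.168.255.255)
Private (in 192.168.0.0/16)


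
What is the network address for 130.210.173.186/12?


IP:   10000010.11010010.10101101.10111010
Mask: 11111111.11110000.00000000.00000000
AND operation:
Net:  10000010.11010000.00000000.00000000
Network: 130.208.0.0/12


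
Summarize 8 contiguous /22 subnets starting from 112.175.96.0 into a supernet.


Original prefix: /22
Number of subnets: 8 = 2^3
New prefix = 22 - 3 = 19
Supernet: 112.175.96.0/19


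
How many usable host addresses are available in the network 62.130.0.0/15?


Host bits = 32 - 15 = 17
Total addresses = 2^17 = 131072
Usable = total - 2 (network and broadcast)
Usable hosts: 131070


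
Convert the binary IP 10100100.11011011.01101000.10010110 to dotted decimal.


10100100 = 164
11011011 = 219
01101000 = 104
10010110 = 150
IP: 164.219.104.150


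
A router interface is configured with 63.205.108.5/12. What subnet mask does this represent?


/12 means 12 network bits, 20 host bits
Binary: 11111111111100000000000000000000
Mask: 255.240.0.0


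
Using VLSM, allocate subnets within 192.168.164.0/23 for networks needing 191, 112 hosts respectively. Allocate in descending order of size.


191 hosts -> /24 (254 usable): 192.168.164.0/24
112 hosts -> /25 (126 usable): 192.168.165.0/25
Allocation: 192.168.164.0/24 (191 hosts, 254 usable); 192.168.165.0/25 (112 hosts, 126 usable)


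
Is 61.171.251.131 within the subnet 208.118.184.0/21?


Subnet network: 208.118.184.0
Test IP AND mask: 61.171.248.0
No, 61.171.251.131 is not in 208.118.184.0/21


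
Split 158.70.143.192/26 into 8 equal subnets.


New prefix = 26 + 3 = 29
Each subnet has 8 addresses
  158.70.143.192/29
  158.70.143.200/29
  158.70.143.208/29
  158.70.143.216/29
  158.70.143.224/29
  158.70.143.232/29
  158.70.143.240/29
  158.70.143.248/29
Subnets: 158.70.143.192/29, 158.70.143.200/29, 158.70.143.208/29, 158.70.143.216/29, 158.70.143.224/29, 158.70.143.232/29, 158.70.143.240/29, 158.70.143.248/29


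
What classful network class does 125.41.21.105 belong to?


First octet: 125
Binary: 01111101
0xxxxxxx -> Class A (1-126)
Class A, default mask 255.0.0.0 (/8)


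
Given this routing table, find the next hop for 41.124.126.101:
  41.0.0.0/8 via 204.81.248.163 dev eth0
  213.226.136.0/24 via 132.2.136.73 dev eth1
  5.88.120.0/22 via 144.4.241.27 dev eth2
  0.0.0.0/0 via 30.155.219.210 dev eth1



Longest prefix match for 41.124.126.101:
  /8 41.0.0.0: MATCH
  /24 213.226.136.0: no
  /22 5.88.120.0: no
  /0 0.0.0.0: MATCH
Selected: next-hop 204.81.248.163 via eth0 (matched /8)


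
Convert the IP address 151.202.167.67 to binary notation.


151 = 10010111
202 = 11001010
167 = 10100111
67 = 01000011
Binary: 10010111.11001010.10100111.01000011


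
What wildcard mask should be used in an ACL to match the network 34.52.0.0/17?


Subnet mask: 255.255.128.0
Wildcard = 255.255.255.255 - subnet mask
255 - 255 = 0
255 - 255 = 0
255 - 128 = 127
255 - 0 = 255
Wildcard: 0.0.127.255


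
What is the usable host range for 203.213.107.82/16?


Network: 203.213.0.0
Broadcast: 203.213.255.255
First usable = network + 1
Last usable = broadcast - 1
Range: 203.213.0.1 to 203.213.255.254


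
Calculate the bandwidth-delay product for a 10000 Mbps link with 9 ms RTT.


BDP = bandwidth * RTT
= 10000 Mbps * 9 ms
= 10000 * 1e6 * 9 / 1000 bits
= 90000000 bits
= 11250000 bytes
= 10986.3281 KB
BDP = 90000000 bits (11250000 bytes)


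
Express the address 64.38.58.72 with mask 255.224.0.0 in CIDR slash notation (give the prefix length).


Binary: 11111111.11100000.00000000.00000000
Count leading 1s
Prefix: /11


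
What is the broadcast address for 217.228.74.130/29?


Network: 217.228.74.128/29
Host bits = 3
Set all host bits to 1:
Broadcast: 217.228.74.135


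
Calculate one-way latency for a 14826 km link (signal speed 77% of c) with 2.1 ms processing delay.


Speed = 0.77 * 3e5 km/s = 231000 km/s
Propagation delay = 14826 / 231000 = 0.0642 s = 64.1818 ms
Processing delay = 2.1 ms
Total one-way latency = 66.2818 ms


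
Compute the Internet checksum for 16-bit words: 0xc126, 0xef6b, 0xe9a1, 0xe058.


Sum all words (with carry folding):
+ 0xc126 = 0xc126
+ 0xef6b = 0xb092
+ 0xe9a1 = 0x9a34
+ 0xe058 = 0x7a8d
One's complement: ~0x7a8d
Checksum = 0x8572


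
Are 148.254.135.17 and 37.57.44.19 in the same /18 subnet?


Mask: 255.255.192.0
148.254.135.17 AND mask = 148.254.128.0
37.57.44.19 AND mask = 37.57.0.0
No, different subnets (148.254.128.0 vs 37.57.0.0)


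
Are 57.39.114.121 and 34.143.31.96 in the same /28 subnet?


Mask: 255.255.255.240
57.39.114.121 AND mask = 57.39.114.112
34.143.31.96 AND mask = 34.143.31.96
No, different subnets (57.39.114.112 vs 34.143.31.96)


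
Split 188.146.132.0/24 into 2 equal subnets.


New prefix = 24 + 1 = 25
Each subnet has 128 addresses
  188.146.132.0/25
  188.146.132.128/25
Subnets: 188.146.132.0/25, 188.146.132.128/25


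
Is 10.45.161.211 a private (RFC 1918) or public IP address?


RFC 1918 private ranges:
  10.0.0.0/8 (10.0.0.0 - 10.255.255.255)
  172.16.0.0/12 (172.16.0.0 - 172.31.255.255)
  192.168.0.0/16 (192.168.0.0 - 192.168.255.255)
Private (in 10.0.0.0/8)


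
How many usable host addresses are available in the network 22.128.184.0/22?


Host bits = 32 - 22 = 10
Total addresses = 2^10 = 1024
Usable = total - 2 (network and broadcast)
Usable hosts: 1022


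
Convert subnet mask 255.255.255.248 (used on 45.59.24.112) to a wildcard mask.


Subnet mask: 255.255.255.248
Wildcard = 255.255.255.255 - subnet mask
255 - 255 = 0
255 - 255 = 0
255 - 255 = 0
255 - 248 = 7
Wildcard: 0.0.0.7


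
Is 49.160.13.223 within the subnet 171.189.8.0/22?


Subnet network: 171.189.8.0
Test IP AND mask: 49.160.12.0
No, 49.160.13.223 is not in 171.189.8.0/22


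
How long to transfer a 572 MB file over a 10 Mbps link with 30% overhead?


Effective throughput = 10 * (1 - 30/100) = 7 Mbps
File size in Mb = 572 * 8 = 4576 Mb
Time = 4576 / 7
Time = 653.7143 seconds


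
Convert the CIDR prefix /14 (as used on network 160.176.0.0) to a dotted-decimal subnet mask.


/14 means 14 network bits, 18 host bits
Binary: 11111111111111000000000000000000
Mask: 255.252.0.0


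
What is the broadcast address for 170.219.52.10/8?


Network: 170.0.0.0/8
Host bits = 24
Set all host bits to 1:
Broadcast: 170.255.255.255


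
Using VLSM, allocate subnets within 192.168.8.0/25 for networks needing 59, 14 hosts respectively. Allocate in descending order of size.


59 hosts -> /26 (62 usable): 192.168.8.0/26
14 hosts -> /28 (14 usable): 192.168.8.64/28
Allocation: 192.168.8.0/26 (59 hosts, 62 usable); 192.168.8.64/28 (14 hosts, 14 usable)


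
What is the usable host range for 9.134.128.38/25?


Network: 9.134.128.0
Broadcast: 9.134.128.127
First usable = network + 1
Last usable = broadcast - 1
Range: 9.134.128.1 to 9.134.128.126


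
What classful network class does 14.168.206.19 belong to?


First octet: 14
Binary: 00001110
0xxxxxxx -> Class A (1-126)
Class A, default mask 255.0.0.0 (/8)


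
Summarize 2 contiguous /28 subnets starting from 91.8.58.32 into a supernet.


Original prefix: /28
Number of subnets: 2 = 2^1
New prefix = 28 - 1 = 27
Supernet: 91.8.58.32/27


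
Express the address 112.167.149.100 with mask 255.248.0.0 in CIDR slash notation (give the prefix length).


Binary: 11111111.11111000.00000000.00000000
Count leading 1s
Prefix: /13


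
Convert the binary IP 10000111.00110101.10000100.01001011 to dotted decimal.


10000111 = 135
00110101 = 53
10000100 = 132
01001011 = 75
IP: 135.53.132.75


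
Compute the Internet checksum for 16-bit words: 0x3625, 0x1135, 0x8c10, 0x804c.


Sum all words (with carry folding):
+ 0x3625 = 0x3625
+ 0x1135 = 0x475a
+ 0x8c10 = 0xd36a
+ 0x804c = 0x53b7
One's complement: ~0x53b7
Checksum = 0xac48


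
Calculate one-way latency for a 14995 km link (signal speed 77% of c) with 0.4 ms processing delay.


Speed = 0.77 * 3e5 km/s = 231000 km/s
Propagation delay = 14995 / 231000 = 0.0649 s = 64.9134 ms
Processing delay = 0.4 ms
Total one-way latency = 65.3134 ms


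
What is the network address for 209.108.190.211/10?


IP:   11010001.01101100.10111110.11010011
Mask: 11111111.11000000.00000000.00000000
AND operation:
Net:  11010001.01000000.00000000.00000000
Network: 209.64.0.0/10


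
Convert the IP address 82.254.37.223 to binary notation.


82 = 01010010
254 = 11111110
37 = 00100101
223 = 11011111
Binary: 01010010.11111110.00100101.11011111


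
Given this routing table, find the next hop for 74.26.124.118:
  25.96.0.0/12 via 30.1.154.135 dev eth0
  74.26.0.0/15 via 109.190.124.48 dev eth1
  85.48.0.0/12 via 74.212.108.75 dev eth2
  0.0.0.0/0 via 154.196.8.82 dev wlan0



Longest prefix match for 74.26.124.118:
  /12 25.96.0.0: no
  /15 74.26.0.0: MATCH
  /12 85.48.0.0: no
  /0 0.0.0.0: MATCH
Selected: next-hop 109.190.124.48 via eth1 (matched /15)


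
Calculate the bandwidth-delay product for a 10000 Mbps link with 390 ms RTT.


BDP = bandwidth * RTT
= 10000 Mbps * 390 ms
= 10000 * 1e6 * 390 / 1000 bits
= 3900000000 bits
= 487500000 bytes
= 476074.2188 KB
BDP = 3900000000 bits (487500000 bytes)


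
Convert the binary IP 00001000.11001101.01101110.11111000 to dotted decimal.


00001000 = 8
11001101 = 205
01101110 = 110
11111000 = 248
IP: 8.205.110.248


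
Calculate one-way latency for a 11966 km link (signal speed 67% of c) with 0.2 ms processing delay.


Speed = 0.67 * 3e5 km/s = 201000 km/s
Propagation delay = 11966 / 201000 = 0.0595 s = 59.5323 ms
Processing delay = 0.2 ms
Total one-way latency = 59.7323 ms


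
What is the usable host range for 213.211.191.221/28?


Network: 213.211.191.208
Broadcast: 213.211.191.223
First usable = network + 1
Last usable = broadcast - 1
Range: 213.211.191.209 to 213.211.191.222


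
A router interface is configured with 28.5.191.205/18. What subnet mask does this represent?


/18 means 18 network bits, 14 host bits
Binary: 11111111111111111100000000000000
Mask: 255.255.192.0


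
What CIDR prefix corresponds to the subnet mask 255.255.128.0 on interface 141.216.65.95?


Binary: 11111111.11111111.10000000.00000000
Count leading 1s
Prefix: /17


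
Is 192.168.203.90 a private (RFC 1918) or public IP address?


RFC 1918 private ranges:
  10.0.0.0/8 (10.0.0.0 - 10.255.255.255)
  172.16.0.0/12 (172.16.0.0 - 172.31.255.255)
  192.168.0.0/16 (192.168.0.0 - 192.168.255.255)
Private (in 192.168.0.0/16)


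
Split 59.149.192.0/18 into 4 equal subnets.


New prefix = 18 + 2 = 20
Each subnet has 4096 addresses
  59.149.192.0/20
  59.149.208.0/20
  59.149.224.0/20
  59.149.240.0/20
Subnets: 59.149.192.0/20, 59.149.208.0/20, 59.149.224.0/20, 59.149.240.0/20


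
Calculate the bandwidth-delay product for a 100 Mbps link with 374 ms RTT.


BDP = bandwidth * RTT
= 100 Mbps * 374 ms
= 100 * 1e6 * 374 / 1000 bits
= 37400000 bits
= 4675000 bytes
= 4565.4297 KB
BDP = 37400000 bits (4675000 bytes)


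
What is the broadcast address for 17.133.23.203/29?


Network: 17.133.23.200/29
Host bits = 3
Set all host bits to 1:
Broadcast: 17.133.23.207


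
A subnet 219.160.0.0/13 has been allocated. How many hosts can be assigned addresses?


Host bits = 32 - 13 = 19
Total addresses = 2^19 = 524288
Usable = total - 2 (network and broadcast)
Usable hosts: 524286


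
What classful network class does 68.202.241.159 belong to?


First octet: 68
Binary: 01000100
0xxxxxxx -> Class A (1-126)
Class A, default mask 255.0.0.0 (/8)


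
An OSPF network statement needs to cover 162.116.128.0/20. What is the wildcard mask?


Subnet mask: 255.255.240.0
Wildcard = 255.255.255.255 - subnet mask
255 - 255 = 0
255 - 255 = 0
255 - 240 = 15
255 - 0 = 255
Wildcard: 0.0.15.255


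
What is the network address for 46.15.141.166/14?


IP:   00101110.00001111.10001101.10100110
Mask: 11111111.11111100.00000000.00000000
AND operation:
Net:  00101110.00001100.00000000.00000000
Network: 46.12.0.0/14


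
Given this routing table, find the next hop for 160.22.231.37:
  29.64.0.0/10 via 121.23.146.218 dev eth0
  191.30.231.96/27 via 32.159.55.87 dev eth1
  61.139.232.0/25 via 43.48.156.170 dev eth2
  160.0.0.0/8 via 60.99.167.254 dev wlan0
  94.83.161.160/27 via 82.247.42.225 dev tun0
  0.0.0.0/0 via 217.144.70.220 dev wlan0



Longest prefix match for 160.22.231.37:
  /10 29.64.0.0: no
  /27 191.30.231.96: no
  /25 61.139.232.0: no
  /8 160.0.0.0: MATCH
  /27 94.83.161.160: no
  /0 0.0.0.0: MATCH
Selected: next-hop 60.99.167.254 via wlan0 (matched /8)


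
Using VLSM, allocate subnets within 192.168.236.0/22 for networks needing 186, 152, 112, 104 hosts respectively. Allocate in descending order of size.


186 hosts -> /24 (254 usable): 192.168.236.0/24
152 hosts -> /24 (254 usable): 192.168.237.0/24
112 hosts -> /25 (126 usable): 192.168.238.0/25
104 hosts -> /25 (126 usable): 192.168.238.128/25
Allocation: 192.168.236.0/24 (186 hosts, 254 usable); 192.168.237.0/24 (152 hosts, 254 usable); 192.168.238.0/25 (112 hosts, 126 usable); 192.168.238.128/25 (104 hosts, 126 usable)


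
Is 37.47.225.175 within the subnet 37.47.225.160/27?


Subnet network: 37.47.225.160
Test IP AND mask: 37.47.225.160
Yes, 37.47.225.175 is in 37.47.225.160/27


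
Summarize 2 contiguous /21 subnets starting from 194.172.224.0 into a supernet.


Original prefix: /21
Number of subnets: 2 = 2^1
New prefix = 21 - 1 = 20
Supernet: 194.172.224.0/20


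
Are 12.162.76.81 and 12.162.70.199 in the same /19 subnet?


Mask: 255.255.224.0
12.162.76.81 AND mask = 12.162.64.0
12.162.70.199 AND mask = 12.162.64.0
Yes, same subnet (12.162.64.0)


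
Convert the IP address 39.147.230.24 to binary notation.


39 = 00100111
147 = 10010011
230 = 11100110
24 = 00011000
Binary: 00100111.10010011.11100110.00011000


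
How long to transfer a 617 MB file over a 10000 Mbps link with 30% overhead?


Effective throughput = 10000 * (1 - 30/100) = 7000 Mbps
File size in Mb = 617 * 8 = 4936 Mb
Time = 4936 / 7000
Time = 0.7051 seconds


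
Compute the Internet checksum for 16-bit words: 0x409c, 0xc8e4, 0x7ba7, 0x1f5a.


Sum all words (with carry folding):
+ 0x409c = 0x409c
+ 0xc8e4 = 0x0981
+ 0x7ba7 = 0x8528
+ 0x1f5a = 0xa482
One's complement: ~0xa482
Checksum = 0x5b7d


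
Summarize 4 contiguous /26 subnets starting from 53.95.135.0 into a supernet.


Original prefix: /26
Number of subnets: 4 = 2^2
New prefix = 26 - 2 = 24
Supernet: 53.95.135.0/24


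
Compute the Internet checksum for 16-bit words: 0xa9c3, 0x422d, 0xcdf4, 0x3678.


Sum all words (with carry folding):
+ 0xa9c3 = 0xa9c3
+ 0x422d = 0xebf0
+ 0xcdf4 = 0xb9e5
+ 0x3678 = 0xf05d
One's complement: ~0xf05d
Checksum = 0x0fa2


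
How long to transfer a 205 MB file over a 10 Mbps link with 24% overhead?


Effective throughput = 10 * (1 - 24/100) = 7.6 Mbps
File size in Mb = 205 * 8 = 1640 Mb
Time = 1640 / 7.6
Time = 215.7895 seconds


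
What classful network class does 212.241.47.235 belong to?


First octet: 212
Binary: 11010100
110xxxxx -> Class C (192-223)
Class C, default mask 255.255.255.0 (/24)


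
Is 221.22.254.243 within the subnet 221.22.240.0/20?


Subnet network: 221.22.240.0
Test IP AND mask: 221.22.240.0
Yes, 221.22.254.243 is in 221.22.240.0/20


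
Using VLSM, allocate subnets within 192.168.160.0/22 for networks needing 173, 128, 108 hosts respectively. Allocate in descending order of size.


173 hosts -> /24 (254 usable): 192.168.160.0/24
128 hosts -> /24 (254 usable): 192.168.161.0/24
108 hosts -> /25 (126 usable): 192.168.162.0/25
Allocation: 192.168.160.0/24 (173 hosts, 254 usable); 192.168.161.0/24 (128 hosts, 254 usable); 192.168.162.0/25 (108 hosts, 126 usable)


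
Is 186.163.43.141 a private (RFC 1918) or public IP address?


RFC 1918 private ranges:
  10.0.0.0/8 (10.0.0.0 - 10.255.255.255)
  172.16.0.0/12 (172.16.0.0 - 172.31.255.255)
  192.168.0.0/16 (192.168.0.0 - 192.168.255.255)
Public (not in any RFC 1918 range)


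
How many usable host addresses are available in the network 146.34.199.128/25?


Host bits = 32 - 25 = 7
Total addresses = 2^7 = 128
Usable = total - 2 (network and broadcast)
Usable hosts: 126


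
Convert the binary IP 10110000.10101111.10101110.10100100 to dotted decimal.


10110000 = 176
10101111 = 175
10101110 = 174
10100100 = 164
IP: 176.175.174.164


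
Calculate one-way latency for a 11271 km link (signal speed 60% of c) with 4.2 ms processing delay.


Speed = 0.6 * 3e5 km/s = 180000 km/s
Propagation delay = 11271 / 180000 = 0.0626 s = 62.6167 ms
Processing delay = 4.2 ms
Total one-way latency = 66.8167 ms


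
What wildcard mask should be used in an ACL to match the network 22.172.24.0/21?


Subnet mask: 255.255.248.0
Wildcard = 255.255.255.255 - subnet mask
255 - 255 = 0
255 - 255 = 0
255 - 248 = 7
255 - 0 = 255
Wildcard: 0.0.7.255


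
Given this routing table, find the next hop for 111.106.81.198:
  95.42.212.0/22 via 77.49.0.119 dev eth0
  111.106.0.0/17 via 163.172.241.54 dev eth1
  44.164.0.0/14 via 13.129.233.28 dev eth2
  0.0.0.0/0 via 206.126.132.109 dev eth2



Longest prefix match for 111.106.81.198:
  /22 95.42.212.0: no
  /17 111.106.0.0: MATCH
  /14 44.164.0.0: no
  /0 0.0.0.0: MATCH
Selected: next-hop 163.172.241.54 via eth1 (matched /17)


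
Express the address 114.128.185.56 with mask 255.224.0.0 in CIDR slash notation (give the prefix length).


Binary: 11111111.11100000.00000000.00000000
Count leading 1s
Prefix: /11


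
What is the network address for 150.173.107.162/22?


IP:   10010110.10101101.01101011.10100010
Mask: 11111111.11111111.11111100.00000000
AND operation:
Net:  10010110.10101101.01101000.00000000
Network: 150.173.104.0/22


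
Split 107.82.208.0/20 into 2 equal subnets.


New prefix = 20 + 1 = 21
Each subnet has 2048 addresses
  107.82.208.0/21
  107.82.216.0/21
Subnets: 107.82.208.0/21, 107.82.216.0/21


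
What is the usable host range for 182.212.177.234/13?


Network: 182.208.0.0
Broadcast: 182.215.255.255
First usable = network + 1
Last usable = broadcast - 1
Range: 182.208.0.1 to 182.215.255.254


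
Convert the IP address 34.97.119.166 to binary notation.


34 = 00100010
97 = 01100001
119 = 01110111
166 = 10100110
Binary: 00100010.01100001.01110111.10100110


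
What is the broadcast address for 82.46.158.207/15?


Network: 82.46.0.0/15
Host bits = 17
Set all host bits to 1:
Broadcast: 82.47.255.255


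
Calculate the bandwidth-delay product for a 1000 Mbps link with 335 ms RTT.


BDP = bandwidth * RTT
= 1000 Mbps * 335 ms
= 1000 * 1e6 * 335 / 1000 bits
= 335000000 bits
= 41875000 bytes
= 40893.5547 KB
BDP = 335000000 bits (41875000 bytes)


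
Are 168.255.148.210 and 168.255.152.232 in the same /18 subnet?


Mask: 255.255.192.0
168.255.148.210 AND mask = 168.255.128.0
168.255.152.232 AND mask = 168.255.128.0
Yes, same subnet (168.255.128.0)


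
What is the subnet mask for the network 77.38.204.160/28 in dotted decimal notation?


/28 means 28 network bits, 4 host bits
Binary: 11111111111111111111111111110000
Mask: 255.255.255.240


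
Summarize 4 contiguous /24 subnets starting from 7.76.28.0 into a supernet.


Original prefix: /24
Number of subnets: 4 = 2^2
New prefix = 24 - 2 = 22
Supernet: 7.76.28.0/22


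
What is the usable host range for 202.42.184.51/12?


Network: 202.32.0.0
Broadcast: 202.47.255.255
First usable = network + 1
Last usable = broadcast - 1
Range: 202.32.0.1 to 202.47.255.254


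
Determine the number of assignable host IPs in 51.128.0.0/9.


Host bits = 32 - 9 = 23
Total addresses = 2^23 = 8388608
Usable = total - 2 (network and broadcast)
Usable hosts: 8388606


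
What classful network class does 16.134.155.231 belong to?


First octet: 16
Binary: 00010000
0xxxxxxx -> Class A (1-126)
Class A, default mask 255.0.0.0 (/8)


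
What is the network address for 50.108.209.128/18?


IP:   00110010.01101100.11010001.10000000
Mask: 11111111.11111111.11000000.00000000
AND operation:
Net:  00110010.01101100.11000000.00000000
Network: 50.108.192.0/18


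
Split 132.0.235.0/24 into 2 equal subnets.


New prefix = 24 + 1 = 25
Each subnet has 128 addresses
  132.0.235.0/25
  132.0.235.128/25
Subnets: 132.0.235.0/25, 132.0.235.128/25


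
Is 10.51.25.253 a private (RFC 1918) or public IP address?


RFC 1918 private ranges:
  10.0.0.0/8 (10.0.0.0 - 10.255.255.255)
  172.16.0.0/12 (172.16.0.0 - 172.31.255.255)
  192.168.0.0/16 (192.168.0.0 - 192.168.255.255)
Private (in 10.0.0.0/8)


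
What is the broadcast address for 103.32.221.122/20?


Network: 103.32.208.0/20
Host bits = 12
Set all host bits to 1:
Broadcast: 103.32.223.255


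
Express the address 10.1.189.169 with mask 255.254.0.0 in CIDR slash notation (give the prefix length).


Binary: 11111111.11111110.00000000.00000000
Count leading 1s
Prefix: /15


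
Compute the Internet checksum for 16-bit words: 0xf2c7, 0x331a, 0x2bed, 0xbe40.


Sum all words (with carry folding):
+ 0xf2c7 = 0xf2c7
+ 0x331a = 0x25e2
+ 0x2bed = 0x51cf
+ 0xbe40 = 0x1010
One's complement: ~0x1010
Checksum = 0xefef


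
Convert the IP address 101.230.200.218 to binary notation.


101 = 01100101
230 = 11100110
200 = 11001000
218 = 11011010
Binary: 01100101.11100110.11001000.11011010


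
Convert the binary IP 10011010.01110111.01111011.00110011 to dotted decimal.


10011010 = 154
01110111 = 119
01111011 = 123
00110011 = 51
IP: 154.119.123.51


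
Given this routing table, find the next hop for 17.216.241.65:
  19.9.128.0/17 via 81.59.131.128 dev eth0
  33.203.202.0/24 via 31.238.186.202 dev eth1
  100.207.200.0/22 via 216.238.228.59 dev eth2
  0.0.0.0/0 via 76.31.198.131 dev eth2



Longest prefix match for 17.216.241.65:
  /17 19.9.128.0: no
  /24 33.203.202.0: no
  /22 100.207.200.0: no
  /0 0.0.0.0: MATCH
Selected: next-hop 76.31.198.131 via eth2 (matched /0)


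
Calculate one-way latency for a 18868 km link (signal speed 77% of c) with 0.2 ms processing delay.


Speed = 0.77 * 3e5 km/s = 231000 km/s
Propagation delay = 18868 / 231000 = 0.0817 s = 81.6797 ms
Processing delay = 0.2 ms
Total one-way latency = 81.8797 ms


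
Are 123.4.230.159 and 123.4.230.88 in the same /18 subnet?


Mask: 255.255.192.0
123.4.230.159 AND mask = 123.4.192.0
123.4.230.88 AND mask = 123.4.192.0
Yes, same subnet (123.4.192.0)


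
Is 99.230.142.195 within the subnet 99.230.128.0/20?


Subnet network: 99.230.128.0
Test IP AND mask: 99.230.128.0
Yes, 99.230.142.195 is in 99.230.128.0/20


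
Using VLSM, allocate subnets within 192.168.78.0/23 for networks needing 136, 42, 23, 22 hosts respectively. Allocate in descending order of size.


136 hosts -> /24 (254 usable): 192.168.78.0/24
42 hosts -> /26 (62 usable): 192.168.79.0/26
23 hosts -> /27 (30 usable): 192.168.79.64/27
22 hosts -> /27 (30 usable): 192.168.79.96/27
Allocation: 192.168.78.0/24 (136 hosts, 254 usable); 192.168.79.0/26 (42 hosts, 62 usable); 192.168.79.64/27 (23 hosts, 30 usable); 192.168.79.96/27 (22 hosts, 30 usable)


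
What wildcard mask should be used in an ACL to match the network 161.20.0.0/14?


Subnet mask: 255.252.0.0
Wildcard = 255.255.255.255 - subnet mask
255 - 255 = 0
255 - 252 = 3
255 - 0 = 255
255 - 0 = 255
Wildcard: 0.3.255.255


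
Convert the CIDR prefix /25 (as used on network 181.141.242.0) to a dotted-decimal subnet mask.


/25 means 25 network bits, 7 host bits
Binary: 11111111111111111111111110000000
Mask: 255.255.255.128


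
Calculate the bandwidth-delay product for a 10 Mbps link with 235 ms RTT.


BDP = bandwidth * RTT
= 10 Mbps * 235 ms
= 10 * 1e6 * 235 / 1000 bits
= 2350000 bits
= 293750 bytes
= 286.8652 KB
BDP = 2350000 bits (293750 bytes)


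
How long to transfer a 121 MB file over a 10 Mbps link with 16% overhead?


Effective throughput = 10 * (1 - 16/100) = 8.4 Mbps
File size in Mb = 121 * 8 = 968 Mb
Time = 968 / 8.4
Time = 115.2381 seconds


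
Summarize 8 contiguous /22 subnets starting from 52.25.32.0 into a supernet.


Original prefix: /22
Number of subnets: 8 = 2^3
New prefix = 22 - 3 = 19
Supernet: 52.25.32.0/19


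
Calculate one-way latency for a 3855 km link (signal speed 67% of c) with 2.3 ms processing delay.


Speed = 0.67 * 3e5 km/s = 201000 km/s
Propagation delay = 3855 / 201000 = 0.0192 s = 19.1791 ms
Processing delay = 2.3 ms
Total one-way latency = 21.4791 ms


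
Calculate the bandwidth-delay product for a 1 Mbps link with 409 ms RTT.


BDP = bandwidth * RTT
= 1 Mbps * 409 ms
= 1 * 1e6 * 409 / 1000 bits
= 409000 bits
= 51125 bytes
= 49.9268 KB
BDP = 409000 bits (51125 bytes)


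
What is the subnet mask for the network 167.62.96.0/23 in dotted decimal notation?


/23 means 23 network bits, 9 host bits
Binary: 11111111111111111111111000000000
Mask: 255.255.254.0


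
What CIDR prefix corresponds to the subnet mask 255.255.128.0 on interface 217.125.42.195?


Binary: 11111111.11111111.10000000.00000000
Count leading 1s
Prefix: /17


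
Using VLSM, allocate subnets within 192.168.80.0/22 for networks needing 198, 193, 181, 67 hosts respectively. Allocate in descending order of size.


198 hosts -> /24 (254 usable): 192.168.80.0/24
193 hosts -> /24 (254 usable): 192.168.81.0/24
181 hosts -> /24 (254 usable): 192.168.82.0/24
67 hosts -> /25 (126 usable): 192.168.83.0/25
Allocation: 192.168.80.0/24 (198 hosts, 254 usable); 192.168.81.0/24 (193 hosts, 254 usable); 192.168.82.0/24 (181 hosts, 254 usable); 192.168.83.0/25 (67 hosts, 126 usable)


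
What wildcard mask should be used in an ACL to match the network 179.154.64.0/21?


Subnet mask: 255.255.248.0
Wildcard = 255.255.255.255 - subnet mask
255 - 255 = 0
255 - 255 = 0
255 - 248 = 7
255 - 0 = 255
Wildcard: 0.0.7.255


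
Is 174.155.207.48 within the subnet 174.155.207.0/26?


Subnet network: 174.155.207.0
Test IP AND mask: 174.155.207.0
Yes, 174.155.207.48 is in 174.155.207.0/26


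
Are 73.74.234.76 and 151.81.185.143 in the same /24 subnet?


Mask: 255.255.255.0
73.74.234.76 AND mask = 73.74.234.0
151.81.185.143 AND mask = 151.81.185.0
No, different subnets (73.74.234.0 vs 151.81.185.0)


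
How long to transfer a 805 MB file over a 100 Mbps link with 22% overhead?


Effective throughput = 100 * (1 - 22/100) = 78 Mbps
File size in Mb = 805 * 8 = 6440 Mb
Time = 6440 / 78
Time = 82.5641 seconds


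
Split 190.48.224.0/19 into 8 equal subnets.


New prefix = 19 + 3 = 22
Each subnet has 1024 addresses
  190.48.224.0/22
  190.48.228.0/22
  190.48.232.0/22
  190.48.236.0/22
  190.48.240.0/22
  190.48.244.0/22
  190.48.248.0/22
  190.48.252.0/22
Subnets: 190.48.224.0/22, 190.48.228.0/22, 190.48.232.0/22, 190.48.236.0/22, 190.48.240.0/22, 190.48.244.0/22, 190.48.248.0/22, 190.48.252.0/22


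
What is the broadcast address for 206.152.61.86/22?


Network: 206.152.60.0/22
Host bits = 10
Set all host bits to 1:
Broadcast: 206.152.63.255


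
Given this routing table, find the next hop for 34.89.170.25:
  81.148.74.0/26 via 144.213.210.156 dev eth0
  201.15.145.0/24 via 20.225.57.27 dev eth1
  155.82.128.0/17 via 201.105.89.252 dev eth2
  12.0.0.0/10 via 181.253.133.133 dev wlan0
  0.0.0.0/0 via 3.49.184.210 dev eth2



Longest prefix match for 34.89.170.25:
  /26 81.148.74.0: no
  /24 201.15.145.0: no
  /17 155.82.128.0: no
  /10 12.0.0.0: no
  /0 0.0.0.0: MATCH
Selected: next-hop 3.49.184.210 via eth2 (matched /0)


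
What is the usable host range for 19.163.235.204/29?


Network: 19.163.235.200
Broadcast: 19.163.235.207
First usable = network + 1
Last usable = broadcast - 1
Range: 19.163.235.201 to 19.163.235.206


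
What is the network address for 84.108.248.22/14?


IP:   01010100.01101100.11111000.00010110
Mask: 11111111.11111100.00000000.00000000
AND operation:
Net:  01010100.01101100.00000000.00000000
Network: 84.108.0.0/14


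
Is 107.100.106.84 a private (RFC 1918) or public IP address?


RFC 1918 private ranges:
  10.0.0.0/8 (10.0.0.0 - 10.255.255.255)
  172.16.0.0/12 (172.16.0.0 - 172.31.255.255)
  192.168.0.0/16 (192.168.0.0 - 192.168.255.255)
Public (not in any RFC 1918 range)


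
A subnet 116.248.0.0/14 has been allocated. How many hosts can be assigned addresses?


Host bits = 32 - 14 = 18
Total addresses = 2^18 = 262144
Usable = total - 2 (network and broadcast)
Usable hosts: 262142


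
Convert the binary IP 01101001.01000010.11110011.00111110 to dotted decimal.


01101001 = 105
01000010 = 66
11110011 = 243
00111110 = 62
IP: 105.66.243.62


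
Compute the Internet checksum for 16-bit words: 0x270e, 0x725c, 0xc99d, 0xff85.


Sum all words (with carry folding):
+ 0x270e = 0x270e
+ 0x725c = 0x996a
+ 0xc99d = 0x6308
+ 0xff85 = 0x628e
One's complement: ~0x628e
Checksum = 0x9d71


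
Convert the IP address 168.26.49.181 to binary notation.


168 = 10101000
26 = 00011010
49 = 00110001
181 = 10110101
Binary: 10101000.00011010.00110001.10110101


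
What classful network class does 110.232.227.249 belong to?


First octet: 110
Binary: 01101110
0xxxxxxx -> Class A (1-126)
Class A, default mask 255.0.0.0 (/8)


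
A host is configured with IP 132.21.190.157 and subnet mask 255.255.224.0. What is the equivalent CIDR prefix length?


Binary: 11111111.11111111.11100000.00000000
Count leading 1s
Prefix: /19


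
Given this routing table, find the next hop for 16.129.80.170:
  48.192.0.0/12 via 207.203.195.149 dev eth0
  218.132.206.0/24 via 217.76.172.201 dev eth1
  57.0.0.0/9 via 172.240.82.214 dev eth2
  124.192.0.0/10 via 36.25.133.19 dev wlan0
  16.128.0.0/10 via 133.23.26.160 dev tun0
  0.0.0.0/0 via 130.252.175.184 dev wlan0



Longest prefix match for 16.129.80.170:
  /12 48.192.0.0: no
  /24 218.132.206.0: no
  /9 57.0.0.0: no
  /10 124.192.0.0: no
  /10 16.128.0.0: MATCH
  /0 0.0.0.0: MATCH
Selected: next-hop 133.23.26.160 via tun0 (matched /10)
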